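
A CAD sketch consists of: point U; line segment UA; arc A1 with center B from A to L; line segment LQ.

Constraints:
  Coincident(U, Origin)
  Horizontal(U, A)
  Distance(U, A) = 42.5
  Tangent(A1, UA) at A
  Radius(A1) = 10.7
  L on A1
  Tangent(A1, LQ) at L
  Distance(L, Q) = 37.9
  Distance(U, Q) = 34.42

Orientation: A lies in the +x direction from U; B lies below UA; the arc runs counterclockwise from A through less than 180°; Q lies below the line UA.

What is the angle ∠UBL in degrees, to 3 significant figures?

25.7°

U is at the origin; U and A share the same y with |UA| = 42.5 and A on the +x side, so A = (42.5, 0.00). A1 meets UA tangentially, so BA is at right angles to UA, so B = A + (0, -10.7) = (42.5, -10.7). Since BL ⟂ LQ (tangency), |BQ| = √(10.7² + 37.9²) = 39.4 regardless of where L sits on A1. So Q lies on both circle(U, 34.42) and circle(B, 39.4); the below-UA intersection is Q = (10.0, -32.9). L is the foot of the tangent from Q: L = (34.3, -3.84).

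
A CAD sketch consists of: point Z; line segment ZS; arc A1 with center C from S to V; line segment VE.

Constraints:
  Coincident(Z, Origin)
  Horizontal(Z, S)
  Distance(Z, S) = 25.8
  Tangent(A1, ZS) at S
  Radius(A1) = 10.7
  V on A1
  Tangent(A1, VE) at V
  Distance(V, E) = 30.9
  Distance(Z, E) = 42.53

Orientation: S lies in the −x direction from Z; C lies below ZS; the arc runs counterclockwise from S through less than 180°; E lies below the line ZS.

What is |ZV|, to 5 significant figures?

38.144

Z is at the origin; Z and S share the same y with |ZS| = 25.8 and S on the −x side, so S = (-25.800, 0.0000). A1 meets ZS tangentially, so CS is at right angles to ZS, so C = S + (0, -10.7) = (-25.800, -10.700). Since CV ⟂ VE (tangency), |CE| = √(10.7² + 30.9²) = 32.700 regardless of where V sits on A1. So E lies on both circle(Z, 42.53) and circle(C, 32.700); the below-ZS intersection is E = (-12.604, -40.619). V is the foot of the tangent from E: V = (-33.638, -17.984).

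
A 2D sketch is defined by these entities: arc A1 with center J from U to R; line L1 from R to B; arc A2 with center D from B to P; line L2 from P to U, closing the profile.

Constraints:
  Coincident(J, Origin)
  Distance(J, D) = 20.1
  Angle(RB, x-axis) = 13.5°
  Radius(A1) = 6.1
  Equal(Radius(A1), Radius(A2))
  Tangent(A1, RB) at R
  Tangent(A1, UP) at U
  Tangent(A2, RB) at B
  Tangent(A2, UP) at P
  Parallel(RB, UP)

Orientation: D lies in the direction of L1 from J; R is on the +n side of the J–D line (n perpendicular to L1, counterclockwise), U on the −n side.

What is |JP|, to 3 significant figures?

21.0

The slot axis is L1's direction at 13.5°, so u = (cos 13.5°, sin 13.5°) = (0.972, 0.233) and n = (−sin 13.5°, cos 13.5°) = (-0.233, 0.972). J is at the origin and D lies 20.1 along u from J, so D = 20.1·u = (19.5, 4.69). Tangency of A1 to both parallel lines with radius 6.1 puts R and U at J ± 6.1·n: R = (-1.42, 5.93), U = (1.42, -5.93). Equal radii place B and P the same way about D: B = D + 6.1·n = (18.1, 10.6), P = D − 6.1·n = (21.0, -1.24). Then |JP| = |P − J| = 21.0.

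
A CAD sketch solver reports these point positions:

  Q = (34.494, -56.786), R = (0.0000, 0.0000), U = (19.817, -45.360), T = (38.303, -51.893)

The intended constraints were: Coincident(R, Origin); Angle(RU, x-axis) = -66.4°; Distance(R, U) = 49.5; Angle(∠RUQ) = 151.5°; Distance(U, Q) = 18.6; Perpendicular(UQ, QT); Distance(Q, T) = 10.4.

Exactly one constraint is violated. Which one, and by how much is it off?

Distance(Q, T) = 10.4 — off by 4.20.

R = (0.00, 0.00) ✓; RU at -66.40° ✓; |RU| = 49.50 ✓; ∠RUQ = 151.5° ✓; |UQ| = 18.60 ✓; ∠(UQ, QT) = 90.00° ✓; |QT| = 6.201 ✗.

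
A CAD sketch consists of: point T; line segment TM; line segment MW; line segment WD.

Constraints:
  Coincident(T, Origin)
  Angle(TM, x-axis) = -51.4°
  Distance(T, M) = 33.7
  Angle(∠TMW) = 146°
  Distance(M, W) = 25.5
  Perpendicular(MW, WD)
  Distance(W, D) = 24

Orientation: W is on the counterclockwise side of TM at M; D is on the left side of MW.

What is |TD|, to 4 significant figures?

53.69

∠TMW = 146.0°, so MW runs at -51.4° + (180° − 146.0°) = -17.40° from the x-axis; with |MW| = 25.5, W = M + 25.5·(cos -17.40°, sin -17.40°) = (45.36, -33.96). MW is perpendicular to WD; with |WD| = 24.0 on the left of MW, D = W + 24.0·(0.2990, 0.9542) = (52.53, -11.06). Then |TD| = |D − T| = 53.69.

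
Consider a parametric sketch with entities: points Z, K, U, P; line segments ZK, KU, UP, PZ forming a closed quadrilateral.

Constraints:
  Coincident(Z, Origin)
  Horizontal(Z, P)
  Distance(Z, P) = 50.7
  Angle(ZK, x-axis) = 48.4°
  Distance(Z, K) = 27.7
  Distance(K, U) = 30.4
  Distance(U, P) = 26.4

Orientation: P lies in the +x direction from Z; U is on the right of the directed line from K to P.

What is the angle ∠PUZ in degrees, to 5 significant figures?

141.83°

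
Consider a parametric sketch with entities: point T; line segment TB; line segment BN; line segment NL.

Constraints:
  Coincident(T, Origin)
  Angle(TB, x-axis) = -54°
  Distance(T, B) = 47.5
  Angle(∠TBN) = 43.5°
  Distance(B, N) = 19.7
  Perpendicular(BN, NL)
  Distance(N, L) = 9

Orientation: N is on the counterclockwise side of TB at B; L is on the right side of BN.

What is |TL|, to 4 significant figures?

44.23

T is at the origin; TB runs at -54.0° with length 47.5, so B = 47.5·(cos -54.0°, sin -54.0°) = (27.92, -38.43). ∠TBN = 43.5°, so BN runs at -54.0° + (180° − 43.5°) = 82.50° from the x-axis; with |BN| = 19.7, N = B + 19.7·(cos 82.50°, sin 82.50°) = (30.49, -18.90). The perpendicularity gives NL at right angles to BN; with |NL| = 9.0 on the right of BN, L = N + 9.0·(0.9914, -0.1305) = (39.41, -20.07). Then |TL| = |L − T| = 44.23.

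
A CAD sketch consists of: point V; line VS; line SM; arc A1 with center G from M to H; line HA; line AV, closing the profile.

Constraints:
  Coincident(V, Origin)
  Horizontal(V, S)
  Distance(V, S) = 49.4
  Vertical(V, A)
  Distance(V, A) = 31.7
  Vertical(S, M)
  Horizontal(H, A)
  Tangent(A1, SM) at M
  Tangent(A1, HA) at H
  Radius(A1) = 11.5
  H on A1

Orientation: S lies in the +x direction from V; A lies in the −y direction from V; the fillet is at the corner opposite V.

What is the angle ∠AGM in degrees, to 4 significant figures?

163.1°

The virtual corner opposite V is at (49.40, -31.70). Tangency of A1 to SM means the radius GM is perpendicular to SM and A1 meets HA tangentially, so GH is at right angles to HA, with radius 11.5, so the center G sits 11.5 in from both sides at G = (37.90, -20.20). That places the tangent points at M = (49.40, -20.20) on SM and H = (37.90, -31.70) on HA. Then cos ∠AGM = GA·GM / (|GA||GM|), giving 163.1°.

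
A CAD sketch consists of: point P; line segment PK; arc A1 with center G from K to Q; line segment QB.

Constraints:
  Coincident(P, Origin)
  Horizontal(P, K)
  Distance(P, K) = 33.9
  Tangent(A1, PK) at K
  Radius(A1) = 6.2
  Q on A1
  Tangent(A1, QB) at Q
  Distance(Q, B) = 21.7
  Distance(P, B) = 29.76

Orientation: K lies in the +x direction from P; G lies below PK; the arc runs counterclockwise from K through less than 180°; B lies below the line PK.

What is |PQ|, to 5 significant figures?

28.536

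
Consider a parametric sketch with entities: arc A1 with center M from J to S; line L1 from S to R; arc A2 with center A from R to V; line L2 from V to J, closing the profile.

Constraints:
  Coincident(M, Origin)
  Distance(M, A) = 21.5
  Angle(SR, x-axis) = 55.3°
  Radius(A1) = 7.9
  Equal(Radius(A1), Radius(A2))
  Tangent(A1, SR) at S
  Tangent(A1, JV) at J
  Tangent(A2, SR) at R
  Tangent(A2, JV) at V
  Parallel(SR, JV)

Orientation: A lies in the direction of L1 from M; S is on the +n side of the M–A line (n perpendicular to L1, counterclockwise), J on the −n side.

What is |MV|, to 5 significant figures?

22.905

Tangency of A1 to both parallel lines with radius 7.9 puts S and J at M ± 7.9·n: S = (-6.4949, 4.4973), J = (6.4949, -4.4973). Equal radii place R and V the same way about A: R = A + 7.9·n = (5.7446, 22.173), V = A − 7.9·n = (18.734, 13.179). Then |MV| = |V − M| = 22.905.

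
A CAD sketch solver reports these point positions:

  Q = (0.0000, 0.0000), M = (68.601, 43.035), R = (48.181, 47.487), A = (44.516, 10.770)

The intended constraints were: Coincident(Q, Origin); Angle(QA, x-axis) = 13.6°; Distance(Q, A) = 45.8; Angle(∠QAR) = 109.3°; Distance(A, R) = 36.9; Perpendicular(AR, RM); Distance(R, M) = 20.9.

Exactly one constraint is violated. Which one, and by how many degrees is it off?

Perpendicular(AR, RM) — off by 6.60°.

Q = (0.00, 0.00) ✓; QA at 13.60° ✓; |QA| = 45.80 ✓; ∠QAR = 109.3° ✓; |AR| = 36.90 ✓; ∠(AR, RM) = 96.60° ✗; |RM| = 20.90 ✓.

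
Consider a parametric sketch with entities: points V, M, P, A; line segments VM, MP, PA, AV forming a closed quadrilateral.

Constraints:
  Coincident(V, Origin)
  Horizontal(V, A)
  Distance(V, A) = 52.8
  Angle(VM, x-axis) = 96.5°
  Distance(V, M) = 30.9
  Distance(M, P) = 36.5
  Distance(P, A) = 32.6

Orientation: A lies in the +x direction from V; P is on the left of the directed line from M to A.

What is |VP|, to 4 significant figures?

41.50

V is at the origin; VA is horizontal with |VA| = 52.8 and A in +x, so A = (52.8, 0). VM runs at 96.5° with |VM| = 30.9, so M = (-3.498, 30.70). P is determined by |MP| = 36.5 and |PA| = 32.6 together: it lies at the intersection of circle(M, 36.5) and circle(A, 32.6). With |MA| = 64.13, the foot of the radical line on MA is 34.16 from M and the perpendicular offset is √(36.5² − 34.16²) = 12.85. Taking the left-of-MA solution: P = (32.65, 25.62).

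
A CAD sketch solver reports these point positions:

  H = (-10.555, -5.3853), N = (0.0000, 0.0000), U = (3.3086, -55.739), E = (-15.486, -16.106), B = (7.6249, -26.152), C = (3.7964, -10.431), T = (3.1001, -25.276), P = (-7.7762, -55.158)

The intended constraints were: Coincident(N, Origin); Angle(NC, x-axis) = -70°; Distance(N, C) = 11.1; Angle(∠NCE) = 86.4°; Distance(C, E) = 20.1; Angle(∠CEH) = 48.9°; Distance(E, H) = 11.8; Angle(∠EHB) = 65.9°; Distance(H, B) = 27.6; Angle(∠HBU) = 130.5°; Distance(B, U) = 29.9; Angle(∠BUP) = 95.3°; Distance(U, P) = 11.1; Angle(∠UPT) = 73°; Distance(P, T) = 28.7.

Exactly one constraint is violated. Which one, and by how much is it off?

Distance(P, T) = 28.7 — off by 3.10.

N = (0.00, 0.00) ✓; NC at -70.00° ✓; |NC| = 11.10 ✓; ∠NCE = 86.40° ✓; |CE| = 20.10 ✓; ∠CEH = 48.90° ✓; |EH| = 11.80 ✓; ∠EHB = 65.90° ✓; |HB| = 27.60 ✓; ∠HBU = 130.5° ✓; |BU| = 29.90 ✓; ∠BUP = 95.30° ✓; |UP| = 11.10 ✓; ∠UPT = 73.00° ✓; |PT| = 31.80 ✗.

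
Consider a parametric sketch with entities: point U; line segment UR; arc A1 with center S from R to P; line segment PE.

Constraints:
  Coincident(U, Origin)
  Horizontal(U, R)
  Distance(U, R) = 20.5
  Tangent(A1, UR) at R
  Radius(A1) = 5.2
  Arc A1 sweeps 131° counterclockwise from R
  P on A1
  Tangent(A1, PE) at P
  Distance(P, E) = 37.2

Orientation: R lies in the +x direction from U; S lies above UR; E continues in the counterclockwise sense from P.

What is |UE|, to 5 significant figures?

36.687

On A1, R sits at bearing -90° from S; a 131° counterclockwise sweep puts P at bearing 41°, so P = S + 5.2·(cos 41°, sin 41°) = (24.424, 8.6115). The tangent condition forces SP to be normal to PE, so PE runs along (−sin 41°, cos 41°); with |PE| = 37.2, E = (0.019094, 36.687). Then |UE| = |E − U| = 36.687.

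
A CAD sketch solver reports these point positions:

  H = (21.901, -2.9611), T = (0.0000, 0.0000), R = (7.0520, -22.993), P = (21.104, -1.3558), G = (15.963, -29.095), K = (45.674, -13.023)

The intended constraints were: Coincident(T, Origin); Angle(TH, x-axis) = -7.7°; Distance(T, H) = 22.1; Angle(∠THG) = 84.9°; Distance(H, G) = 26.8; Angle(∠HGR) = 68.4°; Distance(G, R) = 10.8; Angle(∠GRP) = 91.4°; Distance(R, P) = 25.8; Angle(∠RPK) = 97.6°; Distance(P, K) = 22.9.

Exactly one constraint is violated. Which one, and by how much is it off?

Distance(P, K) = 22.9 — off by 4.30.

T = (0.00, 0.00) ✓; TH at -7.700° ✓; |TH| = 22.10 ✓; ∠THG = 84.90° ✓; |HG| = 26.80 ✓; ∠HGR = 68.40° ✓; |GR| = 10.80 ✓; ∠GRP = 91.40° ✓; |RP| = 25.80 ✓; ∠RPK = 97.60° ✓; |PK| = 27.20 ✗.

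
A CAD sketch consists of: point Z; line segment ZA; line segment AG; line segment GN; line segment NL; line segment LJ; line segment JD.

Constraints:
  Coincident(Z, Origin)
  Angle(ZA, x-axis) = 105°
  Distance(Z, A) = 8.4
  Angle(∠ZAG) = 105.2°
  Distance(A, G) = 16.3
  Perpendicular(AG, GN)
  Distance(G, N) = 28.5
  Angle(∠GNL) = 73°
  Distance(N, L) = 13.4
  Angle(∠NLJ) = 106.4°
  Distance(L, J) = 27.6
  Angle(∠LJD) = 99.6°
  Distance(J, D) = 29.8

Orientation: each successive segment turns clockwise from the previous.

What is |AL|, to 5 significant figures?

24.828

Z is at the origin; ZA runs at 105.0° with length 8.4, so A = (-2.1741, 8.1138). ∠ZAG = 105.2° gives AG at 30.200° from the x-axis; with |AG| = 16.3, G = (11.914, 16.313). AG is perpendicular to GN, so GN runs at -59.800°; with |GN| = 28.5, N = (26.250, -8.3188). ∠GNL = 73.0° gives NL at -166.80° from the x-axis; with |NL| = 13.4, L = (13.204, -11.379). Then |AL| = |L − A| = 24.828.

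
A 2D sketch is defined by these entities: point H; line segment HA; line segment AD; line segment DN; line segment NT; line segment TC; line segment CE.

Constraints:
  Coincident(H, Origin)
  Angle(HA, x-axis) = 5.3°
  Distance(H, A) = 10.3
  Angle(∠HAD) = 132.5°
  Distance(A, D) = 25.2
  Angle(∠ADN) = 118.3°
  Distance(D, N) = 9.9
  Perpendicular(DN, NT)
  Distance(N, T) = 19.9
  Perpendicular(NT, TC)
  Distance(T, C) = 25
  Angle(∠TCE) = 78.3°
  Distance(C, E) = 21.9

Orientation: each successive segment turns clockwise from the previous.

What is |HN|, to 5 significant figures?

36.869

H is at the origin; HA runs at 5.3° with length 10.3, so A = (10.256, 0.95142). ∠HAD = 132.5° gives AD at -42.200° from the x-axis; with |AD| = 25.2, D = (28.924, -15.976). ∠ADN = 118.3° gives DN at -103.90° from the x-axis; with |DN| = 9.9, N = (26.546, -25.586). Then |HN| = |N − H| = 36.869.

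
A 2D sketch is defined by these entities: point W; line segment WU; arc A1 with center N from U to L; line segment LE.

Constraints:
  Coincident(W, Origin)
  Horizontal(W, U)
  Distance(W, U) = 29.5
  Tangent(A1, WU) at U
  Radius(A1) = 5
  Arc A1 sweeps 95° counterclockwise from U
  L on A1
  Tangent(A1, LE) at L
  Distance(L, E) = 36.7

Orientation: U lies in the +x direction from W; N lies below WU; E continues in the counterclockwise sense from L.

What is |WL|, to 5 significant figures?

25.114

W is at the origin; W and U share the same y with |WU| = 29.5 and U on the +x side, so U = (29.500, 0.0000). The tangent condition forces NU to be normal to WU, so N = U + (0, -5) = (29.500, -5.0000). On A1, U sits at bearing 90° from N; a 95° counterclockwise sweep puts L at bearing 185°, so L = N + 5.0·(cos 185°, sin 185°) = (24.519, -5.4358). Then |WL| = |L − W| = 25.114.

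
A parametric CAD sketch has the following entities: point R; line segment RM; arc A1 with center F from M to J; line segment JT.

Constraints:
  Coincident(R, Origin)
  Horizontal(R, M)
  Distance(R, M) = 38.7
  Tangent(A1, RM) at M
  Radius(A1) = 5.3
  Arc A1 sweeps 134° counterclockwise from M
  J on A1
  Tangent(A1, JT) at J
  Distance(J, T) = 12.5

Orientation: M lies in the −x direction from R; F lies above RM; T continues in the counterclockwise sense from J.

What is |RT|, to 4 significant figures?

47.13

R is at the origin; RM is horizontal with |RM| = 38.7 and M on the −x side, so M = (-38.70, 0.000). The tangent condition forces FM to be normal to RM, so F = M + (0, 5.3) = (-38.70, 5.300). On A1, M sits at bearing -90° from F; a 134° counterclockwise sweep puts J at bearing 44°, so J = F + 5.3·(cos 44°, sin 44°) = (-34.89, 8.982). A1 meets JT tangentially, so FJ is at right angles to JT, so JT runs along (−sin 44°, cos 44°); with |JT| = 12.5, T = (-43.57, 17.97). Then |RT| = |T − R| = 47.13.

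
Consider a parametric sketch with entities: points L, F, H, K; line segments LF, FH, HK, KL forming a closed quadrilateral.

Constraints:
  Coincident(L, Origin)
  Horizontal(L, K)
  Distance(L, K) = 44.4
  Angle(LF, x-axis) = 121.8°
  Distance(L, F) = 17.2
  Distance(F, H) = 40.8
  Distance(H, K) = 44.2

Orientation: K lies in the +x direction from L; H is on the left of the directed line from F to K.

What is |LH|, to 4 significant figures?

45.62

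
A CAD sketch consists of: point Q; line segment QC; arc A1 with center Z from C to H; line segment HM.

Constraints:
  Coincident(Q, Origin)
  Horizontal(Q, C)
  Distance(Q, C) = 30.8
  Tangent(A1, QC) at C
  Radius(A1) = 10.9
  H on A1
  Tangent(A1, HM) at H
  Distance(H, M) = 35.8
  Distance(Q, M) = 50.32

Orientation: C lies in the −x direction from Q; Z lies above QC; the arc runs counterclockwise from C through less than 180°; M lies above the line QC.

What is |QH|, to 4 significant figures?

22.60

Checks: Q.y = 0.00, C.y = 0.00 ✓; |ZH| = 10.90 ✓; ∠(ZH, HM) = 90.00° ✓; |HM| = 35.80 ✓; |QM| = 50.32 ✓.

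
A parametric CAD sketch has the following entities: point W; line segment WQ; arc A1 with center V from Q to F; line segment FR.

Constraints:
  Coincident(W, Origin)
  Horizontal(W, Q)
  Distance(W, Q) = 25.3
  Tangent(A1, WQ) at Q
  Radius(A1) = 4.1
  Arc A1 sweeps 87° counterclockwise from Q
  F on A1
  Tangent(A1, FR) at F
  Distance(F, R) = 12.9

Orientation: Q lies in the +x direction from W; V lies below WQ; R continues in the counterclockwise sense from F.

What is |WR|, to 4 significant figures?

26.51

W is at the origin; WQ is horizontal with |WQ| = 25.3 and Q on the +x side, so Q = (25.30, 0.000). The tangent condition forces VQ to be normal to WQ, so V = Q + (0, -4.1) = (25.30, -4.100). On A1, Q sits at bearing 90° from V; an 87° counterclockwise sweep puts F at bearing 177°, so F = V + 4.1·(cos 177°, sin 177°) = (21.21, -3.885). Since A1 is tangent to FR there, VF ⟂ FR, so FR runs along (−sin 177°, cos 177°); with |FR| = 12.9, R = (20.53, -16.77). Then |WR| = |R − W| = 26.51.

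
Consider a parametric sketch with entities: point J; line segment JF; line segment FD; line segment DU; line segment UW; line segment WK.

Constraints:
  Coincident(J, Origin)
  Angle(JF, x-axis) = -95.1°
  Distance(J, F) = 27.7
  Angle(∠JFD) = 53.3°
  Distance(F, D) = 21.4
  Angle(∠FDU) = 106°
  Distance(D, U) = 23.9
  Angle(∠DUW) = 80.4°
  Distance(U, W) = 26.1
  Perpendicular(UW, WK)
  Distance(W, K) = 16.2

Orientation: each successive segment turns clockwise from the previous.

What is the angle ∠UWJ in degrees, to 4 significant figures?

7.816°

J is at the origin; JF runs at -95.1° with length 27.7, so F = (-2.462, -27.59). ∠JFD = 53.3° gives FD at 138.2° from the x-axis; with |FD| = 21.4, D = (-18.42, -13.33). ∠FDU = 106.0° gives DU at 64.20° from the x-axis; with |DU| = 23.9, U = (-8.014, 8.191). ∠DUW = 80.4° gives UW at -35.40° from the x-axis; with |UW| = 26.1, W = (13.26, -6.928). Then cos ∠UWJ = WU·WJ / (|WU||WJ|), giving 7.816°.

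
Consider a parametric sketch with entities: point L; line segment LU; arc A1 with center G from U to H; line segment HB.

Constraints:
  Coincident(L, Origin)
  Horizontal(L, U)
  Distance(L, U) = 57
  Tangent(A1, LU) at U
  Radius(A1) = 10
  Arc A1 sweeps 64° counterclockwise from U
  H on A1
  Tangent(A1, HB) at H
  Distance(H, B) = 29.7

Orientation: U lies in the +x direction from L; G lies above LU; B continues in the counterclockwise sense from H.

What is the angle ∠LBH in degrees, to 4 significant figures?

41.76°

On A1, U sits at bearing -90° from G; a 64° counterclockwise sweep puts H at bearing -26°, so H = G + 10.0·(cos -26°, sin -26°) = (65.99, 5.616). Since A1 is tangent to HB there, GH ⟂ HB, so HB runs along (−sin -26°, cos -26°); with |HB| = 29.7, B = (79.01, 32.31). Then cos ∠LBH = BL·BH / (|BL||BH|), giving 41.76°.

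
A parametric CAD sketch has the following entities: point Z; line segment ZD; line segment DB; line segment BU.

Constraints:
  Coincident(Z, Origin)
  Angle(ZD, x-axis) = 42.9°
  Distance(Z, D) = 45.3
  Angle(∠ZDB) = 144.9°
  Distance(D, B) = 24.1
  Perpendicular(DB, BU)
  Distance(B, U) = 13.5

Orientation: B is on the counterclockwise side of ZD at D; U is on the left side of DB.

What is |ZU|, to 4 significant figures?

62.44

∠ZDB = 144.9°, so DB runs at 42.9° + (180° − 144.9°) = 78.00° from the x-axis; with |DB| = 24.1, B = D + 24.1·(cos 78.00°, sin 78.00°) = (38.19, 54.41). DB is perpendicular to BU; with |BU| = 13.5 on the left of DB, U = B + 13.5·(-0.9781, 0.2079) = (24.99, 57.22). Then |ZU| = |U − Z| = 62.44.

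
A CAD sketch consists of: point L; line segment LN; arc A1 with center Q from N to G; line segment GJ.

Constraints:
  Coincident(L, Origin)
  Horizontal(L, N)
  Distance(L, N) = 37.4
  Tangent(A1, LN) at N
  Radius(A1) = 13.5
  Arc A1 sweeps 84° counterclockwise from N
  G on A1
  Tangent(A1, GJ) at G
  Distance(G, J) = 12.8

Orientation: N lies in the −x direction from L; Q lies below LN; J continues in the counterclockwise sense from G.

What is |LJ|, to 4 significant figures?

57.77

L is at the origin; L and N share the same y with |LN| = 37.4 and N on the −x side, so N = (-37.40, 0.000). Since A1 is tangent to LN there, QN ⟂ LN, so Q = N + (0, -13.5) = (-37.40, -13.50). On A1, N sits at bearing 90° from Q; an 84° counterclockwise sweep puts G at bearing 174°, so G = Q + 13.5·(cos 174°, sin 174°) = (-50.83, -12.09). The tangent condition forces QG to be normal to GJ, so GJ runs along (−sin 174°, cos 174°); with |GJ| = 12.8, J = (-52.16, -24.82). Then |LJ| = |J − L| = 57.77.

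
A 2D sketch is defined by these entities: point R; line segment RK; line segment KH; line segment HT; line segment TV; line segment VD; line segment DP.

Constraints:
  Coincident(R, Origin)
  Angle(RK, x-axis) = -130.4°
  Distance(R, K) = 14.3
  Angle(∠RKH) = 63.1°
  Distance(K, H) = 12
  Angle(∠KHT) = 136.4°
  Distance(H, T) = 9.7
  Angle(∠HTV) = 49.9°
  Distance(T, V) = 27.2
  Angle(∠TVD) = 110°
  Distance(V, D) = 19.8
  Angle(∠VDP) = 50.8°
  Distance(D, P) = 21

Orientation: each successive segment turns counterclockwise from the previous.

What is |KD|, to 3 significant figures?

18.6

R is at the origin; RK runs at -130.4° with length 14.3, so K = (-9.27, -10.9). ∠RKH = 63.1° gives KH at -13.5° from the x-axis; with |KH| = 12.0, H = (2.40, -13.7). ∠KHT = 136.4° gives HT at 30.1° from the x-axis; with |HT| = 9.7, T = (10.8, -8.83). ∠HTV = 49.9° gives TV at 160° from the x-axis; with |TV| = 27.2, V = (-14.8, 0.387). ∠TVD = 110.0° gives VD at -130° from the x-axis; with |VD| = 19.8, D = (-27.5, -14.8). Then |KD| = |D − K| = 18.6.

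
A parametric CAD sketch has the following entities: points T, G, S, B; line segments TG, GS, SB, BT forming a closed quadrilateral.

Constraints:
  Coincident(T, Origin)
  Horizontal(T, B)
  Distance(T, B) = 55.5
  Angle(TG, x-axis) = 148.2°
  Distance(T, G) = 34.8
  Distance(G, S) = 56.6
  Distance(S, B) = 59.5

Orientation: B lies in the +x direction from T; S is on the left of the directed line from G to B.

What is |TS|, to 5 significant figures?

50.863

Checks: |GS| = 56.60 ✓; |SB| = 59.50 ✓.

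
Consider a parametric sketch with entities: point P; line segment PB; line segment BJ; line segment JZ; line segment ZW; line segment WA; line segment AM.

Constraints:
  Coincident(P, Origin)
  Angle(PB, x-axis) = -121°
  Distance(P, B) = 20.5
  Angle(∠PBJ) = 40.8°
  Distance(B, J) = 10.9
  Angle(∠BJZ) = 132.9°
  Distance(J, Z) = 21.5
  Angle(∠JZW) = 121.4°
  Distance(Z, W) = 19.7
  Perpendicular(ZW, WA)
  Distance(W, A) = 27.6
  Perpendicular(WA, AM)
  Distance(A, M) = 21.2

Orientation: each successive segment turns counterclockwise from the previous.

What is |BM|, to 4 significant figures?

6.866

The perpendicularity gives WA at right angles to ZW, so WA runs at -146.1°; with |WA| = 27.6, A = (-25.12, 6.323). WA ⟂ AM, so AM runs at -56.10°; with |AM| = 21.2, M = (-13.29, -11.27). Then |BM| = |M − B| = 6.866.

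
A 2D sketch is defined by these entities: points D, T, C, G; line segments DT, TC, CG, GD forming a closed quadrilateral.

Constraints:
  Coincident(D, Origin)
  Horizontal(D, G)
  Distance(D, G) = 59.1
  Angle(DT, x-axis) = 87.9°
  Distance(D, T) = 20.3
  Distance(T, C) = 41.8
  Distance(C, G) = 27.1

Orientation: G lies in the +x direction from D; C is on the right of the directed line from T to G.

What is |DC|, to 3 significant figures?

33.4

D is at the origin; DG is horizontal with |DG| = 59.1 and G in +x, so G = (59.1, 0). DT runs at 87.9° with |DT| = 20.3, so T = (0.744, 20.3). C is determined by |TC| = 41.8 and |CG| = 27.1 together: it lies at the intersection of circle(T, 41.8) and circle(G, 27.1). With |TG| = 61.8, the foot of the radical line on TG is 39.1 from T and the perpendicular offset is √(41.8² − 39.1²) = 14.8. Taking the right-of-TG solution: C = (32.8, -6.54).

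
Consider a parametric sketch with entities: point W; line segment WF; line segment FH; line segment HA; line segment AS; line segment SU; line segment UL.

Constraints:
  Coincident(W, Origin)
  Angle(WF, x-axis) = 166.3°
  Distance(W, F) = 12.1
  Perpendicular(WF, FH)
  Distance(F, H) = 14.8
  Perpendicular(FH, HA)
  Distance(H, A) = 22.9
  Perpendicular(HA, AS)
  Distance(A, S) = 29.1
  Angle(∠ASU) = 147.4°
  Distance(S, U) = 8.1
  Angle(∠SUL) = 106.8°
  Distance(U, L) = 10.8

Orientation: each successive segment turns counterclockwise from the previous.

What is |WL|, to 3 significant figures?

18.6

∠ASU = 147.4° gives SU at 109° from the x-axis; with |SU| = 8.1, U = (11.3, 19.0). ∠SUL = 106.8° gives UL at -178° from the x-axis; with |UL| = 10.8, L = (0.463, 18.6). Then |WL| = |L − W| = 18.6.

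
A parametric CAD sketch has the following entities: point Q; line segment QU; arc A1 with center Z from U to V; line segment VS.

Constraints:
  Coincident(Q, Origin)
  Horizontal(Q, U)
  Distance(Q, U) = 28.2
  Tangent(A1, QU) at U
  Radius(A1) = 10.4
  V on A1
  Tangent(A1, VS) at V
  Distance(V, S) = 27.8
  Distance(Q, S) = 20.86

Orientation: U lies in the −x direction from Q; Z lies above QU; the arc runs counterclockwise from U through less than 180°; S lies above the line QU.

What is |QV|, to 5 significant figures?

21.512

Q is at the origin; Q and U share the same y with |QU| = 28.2 and U on the −x side, so U = (-28.200, 0.0000). A1 meets QU tangentially, so ZU is at right angles to QU, so Z = U + (0, 10.4) = (-28.200, 10.400). Since ZV ⟂ VS (tangency), |ZS| = √(10.4² + 27.8²) = 29.682 regardless of where V sits on A1. So S lies on both circle(Q, 20.86) and circle(Z, 29.682); the above-QU intersection is S = (-0.42092, 20.856). V is the foot of the tangent from S: V = (-21.358, 2.5673).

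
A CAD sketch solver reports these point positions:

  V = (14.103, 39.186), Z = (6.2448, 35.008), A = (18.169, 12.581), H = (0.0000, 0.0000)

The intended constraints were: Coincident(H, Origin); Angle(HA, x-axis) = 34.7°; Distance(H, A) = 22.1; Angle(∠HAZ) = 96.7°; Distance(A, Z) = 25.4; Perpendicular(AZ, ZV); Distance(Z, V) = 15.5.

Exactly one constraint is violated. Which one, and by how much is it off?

Distance(Z, V) = 15.5 — off by 6.60.

H = (0.00, 0.00) ✓; HA at 34.70° ✓; |HA| = 22.10 ✓; ∠HAZ = 96.70° ✓; |AZ| = 25.40 ✓; ∠(AZ, ZV) = 90.00° ✓; |ZV| = 8.900 ✗.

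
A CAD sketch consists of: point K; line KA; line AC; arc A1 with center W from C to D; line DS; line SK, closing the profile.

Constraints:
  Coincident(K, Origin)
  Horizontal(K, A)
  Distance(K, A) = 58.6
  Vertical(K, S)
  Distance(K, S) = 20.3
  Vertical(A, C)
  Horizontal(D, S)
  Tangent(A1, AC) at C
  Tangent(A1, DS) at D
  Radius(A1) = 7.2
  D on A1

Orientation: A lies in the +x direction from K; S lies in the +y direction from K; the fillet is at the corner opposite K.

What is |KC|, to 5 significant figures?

60.046

The virtual corner opposite K is at (58.600, 20.300). Tangency of A1 to AC means the radius WC is perpendicular to AC and A1 meets DS tangentially, so WD is at right angles to DS, with radius 7.2, so the center W sits 7.2 in from both sides at W = (51.400, 13.100). That places the tangent points at C = (58.600, 13.100) on AC and D = (51.400, 20.300) on DS. Then |KC| = |C − K| = 60.046.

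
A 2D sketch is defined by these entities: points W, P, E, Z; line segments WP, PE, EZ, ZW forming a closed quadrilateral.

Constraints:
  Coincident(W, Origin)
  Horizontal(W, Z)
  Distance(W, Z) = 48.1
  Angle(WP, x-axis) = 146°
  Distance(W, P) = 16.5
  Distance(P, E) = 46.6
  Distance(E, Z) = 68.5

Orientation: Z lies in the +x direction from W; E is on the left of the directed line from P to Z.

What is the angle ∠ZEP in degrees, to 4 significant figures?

62.36°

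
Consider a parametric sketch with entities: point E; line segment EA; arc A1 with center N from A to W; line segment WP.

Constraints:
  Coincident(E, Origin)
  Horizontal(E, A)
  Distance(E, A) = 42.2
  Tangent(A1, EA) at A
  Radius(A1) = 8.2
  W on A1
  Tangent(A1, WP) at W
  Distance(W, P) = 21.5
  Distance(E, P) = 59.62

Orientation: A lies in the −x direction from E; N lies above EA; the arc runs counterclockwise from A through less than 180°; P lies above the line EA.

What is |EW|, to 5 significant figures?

39.183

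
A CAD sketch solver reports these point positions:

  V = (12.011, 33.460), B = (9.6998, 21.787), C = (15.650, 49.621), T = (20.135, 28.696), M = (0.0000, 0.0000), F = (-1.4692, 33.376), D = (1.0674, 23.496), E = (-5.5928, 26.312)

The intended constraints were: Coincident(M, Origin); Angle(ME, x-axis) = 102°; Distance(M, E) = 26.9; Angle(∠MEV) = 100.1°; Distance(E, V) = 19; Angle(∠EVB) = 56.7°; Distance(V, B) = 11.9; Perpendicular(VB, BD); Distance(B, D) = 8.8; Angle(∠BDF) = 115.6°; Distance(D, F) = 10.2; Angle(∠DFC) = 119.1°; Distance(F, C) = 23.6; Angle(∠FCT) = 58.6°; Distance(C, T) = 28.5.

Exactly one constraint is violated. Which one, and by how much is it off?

Distance(C, T) = 28.5 — off by 7.10.

M = (0.00, 0.00) ✓; ME at 102.0° ✓; |ME| = 26.90 ✓; ∠MEV = 100.1° ✓; |EV| = 19.00 ✓; ∠EVB = 56.70° ✓; |VB| = 11.90 ✓; ∠(VB, BD) = 90.00° ✓; |BD| = 8.800 ✓; ∠BDF = 115.6° ✓; |DF| = 10.20 ✓; ∠DFC = 119.1° ✓; |FC| = 23.60 ✓; ∠FCT = 58.60° ✓; |CT| = 21.40 ✗.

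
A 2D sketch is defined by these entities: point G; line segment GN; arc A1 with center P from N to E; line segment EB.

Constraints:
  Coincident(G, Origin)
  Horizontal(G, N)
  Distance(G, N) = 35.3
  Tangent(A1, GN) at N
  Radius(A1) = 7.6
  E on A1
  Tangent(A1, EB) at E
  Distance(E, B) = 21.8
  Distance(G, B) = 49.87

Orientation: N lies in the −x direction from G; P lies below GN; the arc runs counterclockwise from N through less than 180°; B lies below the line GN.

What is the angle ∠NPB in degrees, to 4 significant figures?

169.2°

Checks: |PE| = 7.600 ✓; ∠(PE, EB) = 90.00° ✓; |EB| = 21.80 ✓; |GB| = 49.87 ✓.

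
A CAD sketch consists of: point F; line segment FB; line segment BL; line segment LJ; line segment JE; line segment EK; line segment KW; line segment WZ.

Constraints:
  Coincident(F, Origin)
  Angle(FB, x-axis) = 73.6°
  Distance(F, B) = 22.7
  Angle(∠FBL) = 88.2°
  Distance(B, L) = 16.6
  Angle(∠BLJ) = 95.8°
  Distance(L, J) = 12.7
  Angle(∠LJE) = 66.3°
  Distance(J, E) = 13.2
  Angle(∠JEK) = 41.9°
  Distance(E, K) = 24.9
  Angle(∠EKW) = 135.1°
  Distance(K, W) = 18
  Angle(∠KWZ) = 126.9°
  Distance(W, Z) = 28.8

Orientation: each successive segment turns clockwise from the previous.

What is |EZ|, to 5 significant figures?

53.210

F is at the origin; FB runs at 73.6° with length 22.7, so B = (6.4092, 21.776). ∠FBL = 88.2° gives BL at -18.200° from the x-axis; with |BL| = 16.6, L = (22.179, 16.592). ∠BLJ = 95.8° gives LJ at -102.40° from the x-axis; with |LJ| = 12.7, J = (19.452, 4.1879). ∠LJE = 66.3° gives JE at 143.90° from the x-axis; with |JE| = 13.2, E = (8.7861, 11.965). ∠JEK = 41.9° gives EK at 5.8000° from the x-axis; with |EK| = 24.9, K = (33.559, 14.482). ∠EKW = 135.1° gives KW at -39.100° from the x-axis; with |KW| = 18.0, W = (47.527, 3.1295). ∠KWZ = 126.9° gives WZ at -92.200° from the x-axis; with |WZ| = 28.8, Z = (46.422, -25.649). Then |EZ| = |Z − E| = 53.210.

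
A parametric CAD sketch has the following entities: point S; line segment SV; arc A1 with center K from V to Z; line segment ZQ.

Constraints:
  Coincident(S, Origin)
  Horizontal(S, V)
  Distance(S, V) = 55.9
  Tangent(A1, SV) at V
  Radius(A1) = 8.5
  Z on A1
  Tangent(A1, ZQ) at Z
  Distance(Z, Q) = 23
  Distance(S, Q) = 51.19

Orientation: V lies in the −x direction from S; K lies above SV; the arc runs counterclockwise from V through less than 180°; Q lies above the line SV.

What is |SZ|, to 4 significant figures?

48.08

Checks: |KZ| = 8.500 ✓; ∠(KZ, ZQ) = 90.00° ✓; |ZQ| = 23.00 ✓; |SQ| = 51.19 ✓.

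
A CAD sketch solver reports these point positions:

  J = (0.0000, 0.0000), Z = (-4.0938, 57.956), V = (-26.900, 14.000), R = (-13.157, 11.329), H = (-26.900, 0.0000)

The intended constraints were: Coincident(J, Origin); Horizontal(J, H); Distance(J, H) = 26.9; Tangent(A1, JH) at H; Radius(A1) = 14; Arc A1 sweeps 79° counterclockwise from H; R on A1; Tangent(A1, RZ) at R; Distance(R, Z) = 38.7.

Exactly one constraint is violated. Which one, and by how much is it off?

Distance(R, Z) = 38.7 — off by 8.80.

J = (0.00, 0.00) ✓; J.y = 0.00, H.y = 0.00 ✓; |JH| = 26.90 ✓; ∠(VH, HJ) = 90.00° ✓; |VH| = 14.00 ✓; bearing(V→R) − bearing(V→H) = 79.00° ✓; |VR| = 14.00 ✓; ∠(VR, RZ) = 90.00° ✓; |RZ| = 47.50 ✗.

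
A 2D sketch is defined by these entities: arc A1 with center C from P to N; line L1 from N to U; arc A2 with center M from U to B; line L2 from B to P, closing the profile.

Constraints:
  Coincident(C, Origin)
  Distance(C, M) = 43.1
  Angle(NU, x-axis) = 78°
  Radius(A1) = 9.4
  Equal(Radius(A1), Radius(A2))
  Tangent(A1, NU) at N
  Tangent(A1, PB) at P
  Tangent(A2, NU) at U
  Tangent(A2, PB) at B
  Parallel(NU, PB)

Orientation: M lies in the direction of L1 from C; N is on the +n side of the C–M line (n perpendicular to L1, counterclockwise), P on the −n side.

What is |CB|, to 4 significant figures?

44.11

Tangency of A1 to both parallel lines with radius 9.4 puts N and P at C ± 9.4·n: N = (-9.195, 1.954), P = (9.195, -1.954). Equal radii place U and B the same way about M: U = M + 9.4·n = (-0.2336, 44.11), B = M − 9.4·n = (18.16, 40.20). Then |CB| = |B − C| = 44.11.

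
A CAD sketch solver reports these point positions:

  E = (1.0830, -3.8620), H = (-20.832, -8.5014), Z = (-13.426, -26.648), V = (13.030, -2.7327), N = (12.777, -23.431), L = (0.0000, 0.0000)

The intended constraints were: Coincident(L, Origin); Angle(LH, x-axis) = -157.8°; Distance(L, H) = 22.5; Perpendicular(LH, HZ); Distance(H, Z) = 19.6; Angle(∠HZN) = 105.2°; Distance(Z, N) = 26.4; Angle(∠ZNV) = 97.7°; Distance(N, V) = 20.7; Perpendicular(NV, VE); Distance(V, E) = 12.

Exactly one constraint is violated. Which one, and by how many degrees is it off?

Perpendicular(NV, VE) — off by 6.10°.

L = (0.00, 0.00) ✓; LH at -157.8° ✓; |LH| = 22.50 ✓; ∠(LH, HZ) = 90.00° ✓; |HZ| = 19.60 ✓; ∠HZN = 105.2° ✓; |ZN| = 26.40 ✓; ∠ZNV = 97.70° ✓; |NV| = 20.70 ✓; ∠(NV, VE) = 96.10° ✗; |VE| = 12.00 ✓.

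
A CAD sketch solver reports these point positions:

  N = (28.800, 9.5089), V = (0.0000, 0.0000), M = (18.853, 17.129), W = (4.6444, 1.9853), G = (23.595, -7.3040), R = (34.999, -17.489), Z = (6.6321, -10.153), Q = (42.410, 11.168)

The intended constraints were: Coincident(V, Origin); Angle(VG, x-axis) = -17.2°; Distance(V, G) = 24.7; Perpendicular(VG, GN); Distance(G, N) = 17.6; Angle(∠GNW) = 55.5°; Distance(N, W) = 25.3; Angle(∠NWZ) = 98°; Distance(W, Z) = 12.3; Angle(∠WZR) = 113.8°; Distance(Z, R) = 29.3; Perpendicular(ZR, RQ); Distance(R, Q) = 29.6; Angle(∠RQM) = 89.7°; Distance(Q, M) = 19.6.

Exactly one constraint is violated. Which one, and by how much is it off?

Distance(Q, M) = 19.6 — off by 4.70.

V = (0.00, 0.00) ✓; VG at -17.20° ✓; |VG| = 24.70 ✓; ∠(VG, GN) = 90.00° ✓; |GN| = 17.60 ✓; ∠GNW = 55.50° ✓; |NW| = 25.30 ✓; ∠NWZ = 98.00° ✓; |WZ| = 12.30 ✓; ∠WZR = 113.8° ✓; |ZR| = 29.30 ✓; ∠(ZR, RQ) = 90.00° ✓; |RQ| = 29.60 ✓; ∠RQM = 89.70° ✓; |QM| = 24.30 ✗.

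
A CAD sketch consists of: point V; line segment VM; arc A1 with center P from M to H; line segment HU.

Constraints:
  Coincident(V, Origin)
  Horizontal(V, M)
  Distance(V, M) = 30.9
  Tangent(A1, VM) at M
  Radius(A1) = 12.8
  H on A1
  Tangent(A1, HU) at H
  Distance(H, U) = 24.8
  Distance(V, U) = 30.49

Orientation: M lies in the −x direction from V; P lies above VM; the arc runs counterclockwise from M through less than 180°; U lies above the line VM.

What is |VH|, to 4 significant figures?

20.69

V is at the origin; VM is horizontal with |VM| = 30.9 and M on the −x side, so M = (-30.90, 0.000). A1 meets VM tangentially, so PM is at right angles to VM, so P = M + (0, 12.8) = (-30.90, 12.80). Since PH ⟂ HU (tangency), |PU| = √(12.8² + 24.8²) = 27.91 regardless of where H sits on A1. So U lies on both circle(V, 30.49) and circle(P, 27.91); the above-VM intersection is U = (-8.399, 29.31). H is the foot of the tangent from U: H = (-19.44, 7.103).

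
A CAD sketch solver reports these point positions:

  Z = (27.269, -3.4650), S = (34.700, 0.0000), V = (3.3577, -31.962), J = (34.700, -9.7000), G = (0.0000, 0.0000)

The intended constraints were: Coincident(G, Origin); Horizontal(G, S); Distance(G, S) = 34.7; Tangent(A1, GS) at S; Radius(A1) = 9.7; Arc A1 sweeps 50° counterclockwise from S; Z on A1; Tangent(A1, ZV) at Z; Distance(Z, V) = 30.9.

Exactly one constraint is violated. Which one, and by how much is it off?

Distance(Z, V) = 30.9 — off by 6.30.

G = (0.00, 0.00) ✓; G.y = 0.00, S.y = 0.00 ✓; |GS| = 34.70 ✓; ∠(JS, SG) = 90.00° ✓; |JS| = 9.700 ✓; bearing(J→Z) − bearing(J→S) = 50.00° ✓; |JZ| = 9.700 ✓; ∠(JZ, ZV) = 90.00° ✓; |ZV| = 37.20 ✗.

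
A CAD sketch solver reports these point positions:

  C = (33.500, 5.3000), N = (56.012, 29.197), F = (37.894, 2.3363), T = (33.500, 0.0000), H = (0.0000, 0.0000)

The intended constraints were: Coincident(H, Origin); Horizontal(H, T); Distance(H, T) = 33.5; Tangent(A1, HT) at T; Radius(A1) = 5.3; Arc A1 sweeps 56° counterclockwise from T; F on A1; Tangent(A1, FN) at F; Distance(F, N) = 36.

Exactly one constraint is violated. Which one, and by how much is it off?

Distance(F, N) = 36 — off by 3.60.

H = (0.00, 0.00) ✓; H.y = 0.00, T.y = 0.00 ✓; |HT| = 33.50 ✓; ∠(CT, TH) = 90.00° ✓; |CT| = 5.300 ✓; bearing(C→F) − bearing(C→T) = 56.00° ✓; |CF| = 5.300 ✓; ∠(CF, FN) = 90.00° ✓; |FN| = 32.40 ✗.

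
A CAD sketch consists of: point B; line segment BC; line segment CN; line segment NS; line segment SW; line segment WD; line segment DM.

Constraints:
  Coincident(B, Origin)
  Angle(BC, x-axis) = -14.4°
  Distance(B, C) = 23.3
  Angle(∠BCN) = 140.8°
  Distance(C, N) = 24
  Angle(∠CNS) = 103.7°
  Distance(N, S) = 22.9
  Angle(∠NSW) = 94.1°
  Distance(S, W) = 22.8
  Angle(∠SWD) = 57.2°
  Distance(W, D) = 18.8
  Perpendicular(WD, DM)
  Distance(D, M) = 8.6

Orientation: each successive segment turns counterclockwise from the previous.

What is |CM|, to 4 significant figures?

24.75

∠SWD = 57.2° gives WD at -50.20° from the x-axis; with |WD| = 18.8, D = (29.35, 9.522). The perpendicularity gives DM at right angles to WD, so DM runs at 39.80°; with |DM| = 8.6, M = (35.96, 15.03). Then |CM| = |M − C| = 24.75.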